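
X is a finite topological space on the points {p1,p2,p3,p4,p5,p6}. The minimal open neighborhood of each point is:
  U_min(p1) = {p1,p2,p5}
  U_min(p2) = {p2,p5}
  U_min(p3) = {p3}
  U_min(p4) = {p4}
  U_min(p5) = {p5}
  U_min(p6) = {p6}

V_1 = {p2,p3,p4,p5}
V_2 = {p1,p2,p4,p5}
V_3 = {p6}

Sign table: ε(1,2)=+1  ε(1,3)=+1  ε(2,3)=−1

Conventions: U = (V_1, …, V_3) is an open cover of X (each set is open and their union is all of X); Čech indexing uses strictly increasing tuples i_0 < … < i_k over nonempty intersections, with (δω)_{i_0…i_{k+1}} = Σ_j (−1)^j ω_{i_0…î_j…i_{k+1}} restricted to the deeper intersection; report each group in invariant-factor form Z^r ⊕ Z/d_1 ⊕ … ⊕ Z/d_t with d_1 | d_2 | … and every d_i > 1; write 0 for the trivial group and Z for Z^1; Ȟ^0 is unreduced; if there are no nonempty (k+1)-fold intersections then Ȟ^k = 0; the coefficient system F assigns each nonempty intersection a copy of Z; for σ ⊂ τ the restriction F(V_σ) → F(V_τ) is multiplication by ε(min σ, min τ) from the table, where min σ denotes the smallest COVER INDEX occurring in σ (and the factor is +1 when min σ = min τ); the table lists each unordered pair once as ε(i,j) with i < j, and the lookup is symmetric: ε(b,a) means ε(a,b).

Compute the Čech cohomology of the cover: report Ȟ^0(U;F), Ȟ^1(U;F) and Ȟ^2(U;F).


nonempty overlaps:
  V12={p2,p4,p5}
C dims 3,1; δ0: rk 1, SNF 1^1
degree 0: 3−1−0 = 2 → Ȟ^0 ≅ Z^2
degree 1: 1−0−1 = 0 → Ȟ^1 ≅ 0
degree 2: 0−0−0 = 0 → Ȟ^2 ≅ 0

Ȟ^0 = Z^2,  Ȟ^1 = 0,  Ȟ^2 = 0


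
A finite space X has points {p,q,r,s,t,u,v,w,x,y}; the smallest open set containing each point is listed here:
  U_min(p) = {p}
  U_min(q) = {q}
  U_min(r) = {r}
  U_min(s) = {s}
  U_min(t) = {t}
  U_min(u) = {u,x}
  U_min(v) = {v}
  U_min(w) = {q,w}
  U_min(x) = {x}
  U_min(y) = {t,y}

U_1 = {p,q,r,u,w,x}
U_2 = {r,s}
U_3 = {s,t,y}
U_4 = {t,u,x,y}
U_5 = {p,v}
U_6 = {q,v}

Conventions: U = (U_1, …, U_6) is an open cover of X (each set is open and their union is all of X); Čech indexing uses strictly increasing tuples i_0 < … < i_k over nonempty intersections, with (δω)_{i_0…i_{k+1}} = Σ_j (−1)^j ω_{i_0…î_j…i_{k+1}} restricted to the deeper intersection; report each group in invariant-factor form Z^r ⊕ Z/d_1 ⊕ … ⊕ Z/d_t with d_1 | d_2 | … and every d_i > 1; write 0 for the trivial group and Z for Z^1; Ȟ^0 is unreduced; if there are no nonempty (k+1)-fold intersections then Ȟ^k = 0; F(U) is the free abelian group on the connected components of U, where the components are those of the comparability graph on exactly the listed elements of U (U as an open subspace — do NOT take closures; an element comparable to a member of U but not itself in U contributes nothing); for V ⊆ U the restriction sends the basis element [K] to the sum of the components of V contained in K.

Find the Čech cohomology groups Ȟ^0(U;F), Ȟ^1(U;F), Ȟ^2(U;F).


Ȟ^0(U;F) ≅ Z^7,  Ȟ^1(U;F) ≅ 0,  Ȟ^2(U;F) ≅ 0

nonempty overlaps:
  U12={r} U14={u,x} U15={p} U16={q} U23={s} U34={t,y} U56={v}
components per intersection:
  U1: {p} {q,w} {r} {u,x}
  U2: {r} {s}
  U3: {s} {t,y}
  U4: {t,y} {u,x}
  U5: {p} {v}
  U6: {q} {v}
  U12: {r}
  U14: {u,x}
  U15: {p}
  U16: {q}
  U23: {s}
  U34: {t,y}
  U56: {v}
C dims 14,7; δ0: rk 7, SNF 1^7
degree 0: 14−7−0 = 7 → Ȟ^0 ≅ Z^7
degree 1: 7−0−7 = 0 → Ȟ^1 ≅ 0
degree 2: 0−0−0 = 0 → Ȟ^2 ≅ 0


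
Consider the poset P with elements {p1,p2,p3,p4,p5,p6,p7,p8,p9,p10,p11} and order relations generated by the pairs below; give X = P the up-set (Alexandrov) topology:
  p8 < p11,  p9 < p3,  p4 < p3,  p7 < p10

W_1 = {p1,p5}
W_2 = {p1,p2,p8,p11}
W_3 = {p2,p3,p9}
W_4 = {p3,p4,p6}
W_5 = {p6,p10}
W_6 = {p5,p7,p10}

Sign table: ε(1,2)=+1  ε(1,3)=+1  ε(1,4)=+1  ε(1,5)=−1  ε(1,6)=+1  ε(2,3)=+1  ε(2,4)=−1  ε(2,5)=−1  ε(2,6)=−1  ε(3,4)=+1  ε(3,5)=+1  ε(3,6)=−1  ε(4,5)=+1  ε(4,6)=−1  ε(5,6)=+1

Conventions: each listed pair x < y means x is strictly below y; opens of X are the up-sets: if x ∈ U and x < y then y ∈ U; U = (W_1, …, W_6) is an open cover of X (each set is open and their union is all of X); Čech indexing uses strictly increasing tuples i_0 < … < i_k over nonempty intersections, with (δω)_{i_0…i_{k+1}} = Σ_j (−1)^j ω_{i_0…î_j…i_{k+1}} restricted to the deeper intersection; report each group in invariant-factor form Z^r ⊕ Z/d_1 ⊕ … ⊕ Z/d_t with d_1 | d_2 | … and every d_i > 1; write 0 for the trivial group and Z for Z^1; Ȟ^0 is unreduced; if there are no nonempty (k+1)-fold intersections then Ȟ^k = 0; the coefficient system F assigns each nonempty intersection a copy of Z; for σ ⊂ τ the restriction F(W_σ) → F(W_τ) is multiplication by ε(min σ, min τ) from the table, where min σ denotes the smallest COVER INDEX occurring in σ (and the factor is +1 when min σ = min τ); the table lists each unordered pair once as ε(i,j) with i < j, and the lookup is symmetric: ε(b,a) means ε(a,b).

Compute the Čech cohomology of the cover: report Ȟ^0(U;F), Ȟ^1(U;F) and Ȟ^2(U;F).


nerve of the cover:
  W12={p1} W16={p5} W23={p2} W34={p3} W45={p6} W56={p10}
C dims 6,6; δ0: rk 5, SNF 1^5
Ȟ^0 = (6 − 5) − 0 = 1, so Ȟ^0 ≅ Z
Ȟ^1 = (6 − 0) − 5 = 1, so Ȟ^1 ≅ Z
Ȟ^2 = (0 − 0) − 0 = 0, so Ȟ^2 ≅ 0

Ȟ^0(U;F) ≅ Z,  Ȟ^1(U;F) ≅ Z,  Ȟ^2(U;F) ≅ 0


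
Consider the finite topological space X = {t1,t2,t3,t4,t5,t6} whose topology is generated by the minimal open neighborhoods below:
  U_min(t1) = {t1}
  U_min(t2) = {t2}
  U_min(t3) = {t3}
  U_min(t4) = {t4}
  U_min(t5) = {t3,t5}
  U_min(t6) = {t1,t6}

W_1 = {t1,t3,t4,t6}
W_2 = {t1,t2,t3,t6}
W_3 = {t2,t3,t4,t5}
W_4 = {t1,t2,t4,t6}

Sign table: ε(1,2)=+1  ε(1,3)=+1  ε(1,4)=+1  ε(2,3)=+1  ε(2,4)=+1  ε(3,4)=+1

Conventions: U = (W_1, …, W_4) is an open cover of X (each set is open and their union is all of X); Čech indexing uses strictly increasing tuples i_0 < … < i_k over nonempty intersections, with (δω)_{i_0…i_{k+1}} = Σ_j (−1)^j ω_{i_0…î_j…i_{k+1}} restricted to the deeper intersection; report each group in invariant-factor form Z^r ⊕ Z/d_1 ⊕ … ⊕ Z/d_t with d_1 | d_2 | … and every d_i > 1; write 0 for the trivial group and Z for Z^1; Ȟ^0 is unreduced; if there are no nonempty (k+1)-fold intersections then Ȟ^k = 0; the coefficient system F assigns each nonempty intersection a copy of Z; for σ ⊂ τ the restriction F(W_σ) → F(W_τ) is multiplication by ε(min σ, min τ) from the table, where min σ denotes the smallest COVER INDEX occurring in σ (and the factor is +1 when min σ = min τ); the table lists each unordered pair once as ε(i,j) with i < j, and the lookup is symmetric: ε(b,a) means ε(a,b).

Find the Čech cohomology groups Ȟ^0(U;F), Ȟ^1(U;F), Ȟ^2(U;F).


nonempty intersections:
  W12={t1,t3,t6} W13={t3,t4} W14={t1,t4,t6} W23={t2,t3} W24={t1,t2,t6} W34={t2,t4}
  W123={t3} W124={t1,t6} W134={t4} W234={t2}
C dims 4,6,4; δ0: rk 3, SNF 1^3; δ1: rk 3, SNF 1^3
Ȟ^0: (4−3)−0=1 ⇒ Z
Ȟ^1: (6−3)−3=0 ⇒ 0
Ȟ^2: (4−0)−3=1 ⇒ Z

Ȟ^0 = Z, Ȟ^1 = 0, Ȟ^2 = Z


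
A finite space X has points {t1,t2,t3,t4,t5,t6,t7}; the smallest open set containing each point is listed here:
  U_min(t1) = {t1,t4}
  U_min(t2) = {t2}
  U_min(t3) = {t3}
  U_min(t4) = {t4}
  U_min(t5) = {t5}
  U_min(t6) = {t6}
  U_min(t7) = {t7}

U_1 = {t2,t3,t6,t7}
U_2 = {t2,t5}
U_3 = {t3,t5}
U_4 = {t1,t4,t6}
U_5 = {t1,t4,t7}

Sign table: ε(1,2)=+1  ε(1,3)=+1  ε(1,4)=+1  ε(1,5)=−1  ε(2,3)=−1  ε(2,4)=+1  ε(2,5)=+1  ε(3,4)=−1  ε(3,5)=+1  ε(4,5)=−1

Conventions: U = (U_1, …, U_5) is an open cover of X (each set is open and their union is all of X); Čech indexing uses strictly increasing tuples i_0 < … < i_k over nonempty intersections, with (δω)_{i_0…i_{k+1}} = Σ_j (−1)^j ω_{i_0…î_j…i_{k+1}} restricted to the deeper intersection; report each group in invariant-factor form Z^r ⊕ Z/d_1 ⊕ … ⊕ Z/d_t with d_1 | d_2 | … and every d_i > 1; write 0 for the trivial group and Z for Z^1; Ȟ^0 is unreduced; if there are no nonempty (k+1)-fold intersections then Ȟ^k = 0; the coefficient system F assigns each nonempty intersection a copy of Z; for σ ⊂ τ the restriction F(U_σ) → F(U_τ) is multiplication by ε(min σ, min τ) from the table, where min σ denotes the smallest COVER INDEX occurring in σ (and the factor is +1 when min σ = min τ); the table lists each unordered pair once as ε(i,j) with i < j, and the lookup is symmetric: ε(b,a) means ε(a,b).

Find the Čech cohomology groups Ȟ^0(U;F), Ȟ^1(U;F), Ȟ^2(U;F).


intersection data:
  U12={t2} U13={t3} U14={t6} U15={t7} U23={t5} U45={t1,t4}
C dims 5,6; δ0: rk 5, SNF 1^4·2
Ȟ^0 = (5 − 5) − 0 = 0, so Ȟ^0 ≅ 0
Ȟ^1 = (6 − 0) − 5 = 1 plus torsion [2], so Ȟ^1 ≅ Z ⊕ Z/2
Ȟ^2 = (0 − 0) − 0 = 0, so Ȟ^2 ≅ 0

Ȟ^0 = 0, Ȟ^1 = Z ⊕ Z/2 and Ȟ^2 = 0


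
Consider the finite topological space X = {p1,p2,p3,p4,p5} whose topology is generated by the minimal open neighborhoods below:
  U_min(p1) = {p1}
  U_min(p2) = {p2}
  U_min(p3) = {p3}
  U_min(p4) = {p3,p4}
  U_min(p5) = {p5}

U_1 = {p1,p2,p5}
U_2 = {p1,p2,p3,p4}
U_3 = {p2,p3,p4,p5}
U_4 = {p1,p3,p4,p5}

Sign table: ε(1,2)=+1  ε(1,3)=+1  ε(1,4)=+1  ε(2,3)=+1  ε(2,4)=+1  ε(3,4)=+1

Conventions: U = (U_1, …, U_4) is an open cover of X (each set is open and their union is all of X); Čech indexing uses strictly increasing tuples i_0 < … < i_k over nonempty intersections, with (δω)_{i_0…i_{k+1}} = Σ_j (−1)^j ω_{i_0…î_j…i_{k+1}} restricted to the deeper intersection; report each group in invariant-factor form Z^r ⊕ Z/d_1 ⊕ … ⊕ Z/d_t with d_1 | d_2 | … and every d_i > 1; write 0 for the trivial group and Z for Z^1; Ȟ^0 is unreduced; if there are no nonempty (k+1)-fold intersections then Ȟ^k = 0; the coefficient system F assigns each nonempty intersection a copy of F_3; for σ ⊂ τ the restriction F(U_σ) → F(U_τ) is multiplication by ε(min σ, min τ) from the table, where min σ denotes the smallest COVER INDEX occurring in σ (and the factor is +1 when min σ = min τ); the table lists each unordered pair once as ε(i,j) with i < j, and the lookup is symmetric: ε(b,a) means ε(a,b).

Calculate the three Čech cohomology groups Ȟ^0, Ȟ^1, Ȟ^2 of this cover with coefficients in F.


Ȟ^0(U;F) ≅ Z/3, Ȟ^1(U;F) ≅ 0 and Ȟ^2(U;F) ≅ Z/3

nonempty overlaps:
  U12={p1,p2} U13={p2,p5} U14={p1,p5} U23={p2,p3,p4} U24={p1,p3,p4} U34={p3,p4,p5}
  U123={p2} U124={p1} U134={p5} U234={p3,p4}
C dims 4,6,4; δ0: rk_F3 3; δ1: rk_F3 3
degree 0: 4−3−0 = 1 → Ȟ^0 ≅ Z/3
degree 1: 6−3−3 = 0 → Ȟ^1 ≅ 0
degree 2: 4−0−3 = 1 → Ȟ^2 ≅ Z/3


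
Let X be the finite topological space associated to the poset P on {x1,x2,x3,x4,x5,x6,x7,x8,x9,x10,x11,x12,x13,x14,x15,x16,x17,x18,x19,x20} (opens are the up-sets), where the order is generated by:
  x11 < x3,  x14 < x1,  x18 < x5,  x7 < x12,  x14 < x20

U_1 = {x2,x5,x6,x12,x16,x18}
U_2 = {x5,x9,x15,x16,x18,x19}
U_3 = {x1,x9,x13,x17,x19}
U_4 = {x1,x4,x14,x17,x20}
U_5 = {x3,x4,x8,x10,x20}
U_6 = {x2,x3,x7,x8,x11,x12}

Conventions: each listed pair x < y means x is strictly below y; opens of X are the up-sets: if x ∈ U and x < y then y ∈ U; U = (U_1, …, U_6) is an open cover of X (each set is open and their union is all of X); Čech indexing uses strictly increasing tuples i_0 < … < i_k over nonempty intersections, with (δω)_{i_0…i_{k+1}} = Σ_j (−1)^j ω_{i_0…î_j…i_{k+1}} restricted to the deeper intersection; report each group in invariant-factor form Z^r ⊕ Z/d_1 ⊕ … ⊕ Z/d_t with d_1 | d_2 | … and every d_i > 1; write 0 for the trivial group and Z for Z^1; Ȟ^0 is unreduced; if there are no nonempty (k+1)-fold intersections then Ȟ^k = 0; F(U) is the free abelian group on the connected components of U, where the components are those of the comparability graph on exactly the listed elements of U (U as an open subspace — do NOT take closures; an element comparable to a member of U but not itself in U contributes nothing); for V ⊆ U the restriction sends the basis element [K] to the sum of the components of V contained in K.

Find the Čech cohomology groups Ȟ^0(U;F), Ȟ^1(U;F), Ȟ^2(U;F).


intersection data:
  U12={x5,x16,x18} U16={x2,x12} U23={x9,x19} U34={x1,x17} U45={x4,x20} U56={x3,x8}
components per intersection:
  U1: {x2} {x5,x18} {x6} {x12} {x16}
  U2: {x5,x18} {x9} {x15} {x16} {x19}
  U3: {x1} {x9} {x13} {x17} {x19}
  U4: {x1,x14,x20} {x4} {x17}
  U5: {x3} {x4} {x8} {x10} {x20}
  U6: {x2} {x3,x11} {x7,x12} {x8}
  U12: {x5,x18} {x16}
  U16: {x2} {x12}
  U23: {x9} {x19}
  U34: {x1} {x17}
  U45: {x4} {x20}
  U56: {x3} {x8}
C dims 27,12; δ0: rk 12, SNF 1^12
Ȟ^0 = (27 − 12) − 0 = 15, so Ȟ^0 ≅ Z^15
Ȟ^1 = (12 − 0) − 12 = 0, so Ȟ^1 ≅ 0
Ȟ^2 = (0 − 0) − 0 = 0, so Ȟ^2 ≅ 0

Ȟ^0 ≅ Z^15, Ȟ^1 ≅ 0 and Ȟ^2 ≅ 0


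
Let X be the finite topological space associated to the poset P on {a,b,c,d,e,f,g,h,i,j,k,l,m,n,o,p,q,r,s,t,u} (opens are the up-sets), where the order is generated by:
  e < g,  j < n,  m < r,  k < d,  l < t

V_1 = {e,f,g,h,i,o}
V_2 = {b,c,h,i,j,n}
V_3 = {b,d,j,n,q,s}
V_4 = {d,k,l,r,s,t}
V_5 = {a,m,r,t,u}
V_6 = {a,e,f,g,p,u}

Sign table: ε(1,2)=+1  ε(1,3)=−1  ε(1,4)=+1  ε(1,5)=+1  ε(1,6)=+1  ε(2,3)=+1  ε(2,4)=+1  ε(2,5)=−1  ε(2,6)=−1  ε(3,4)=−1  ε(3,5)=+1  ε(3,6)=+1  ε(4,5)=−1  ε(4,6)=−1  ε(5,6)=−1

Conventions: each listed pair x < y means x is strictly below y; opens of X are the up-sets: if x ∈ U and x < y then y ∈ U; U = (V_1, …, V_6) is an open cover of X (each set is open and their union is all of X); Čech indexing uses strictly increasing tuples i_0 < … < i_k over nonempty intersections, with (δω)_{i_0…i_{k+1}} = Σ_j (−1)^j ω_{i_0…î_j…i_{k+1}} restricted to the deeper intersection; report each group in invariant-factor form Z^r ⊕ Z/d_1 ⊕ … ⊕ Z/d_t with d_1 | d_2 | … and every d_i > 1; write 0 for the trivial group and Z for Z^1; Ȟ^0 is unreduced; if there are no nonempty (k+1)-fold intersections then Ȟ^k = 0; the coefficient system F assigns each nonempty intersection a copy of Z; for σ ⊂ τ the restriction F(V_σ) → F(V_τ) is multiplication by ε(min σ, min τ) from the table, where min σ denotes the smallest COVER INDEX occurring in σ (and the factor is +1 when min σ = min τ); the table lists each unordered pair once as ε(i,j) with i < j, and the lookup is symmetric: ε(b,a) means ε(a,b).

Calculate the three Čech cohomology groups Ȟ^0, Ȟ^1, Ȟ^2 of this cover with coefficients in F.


Ȟ^0(U;F) ≅ 0,  Ȟ^1(U;F) ≅ Z/2,  Ȟ^2(U;F) ≅ 0

nerve simplices:
  V12={h,i} V16={e,f,g} V23={b,j,n} V34={d,s} V45={r,t} V56={a,u}
C dims 6,6; δ0: rk 6, SNF 1^5·2
degree 0: 6−6−0 = 0 → Ȟ^0 ≅ 0
degree 1: 6−0−6 = 0 plus torsion [2] → Ȟ^1 ≅ Z/2
degree 2: 0−0−0 = 0 → Ȟ^2 ≅ 0


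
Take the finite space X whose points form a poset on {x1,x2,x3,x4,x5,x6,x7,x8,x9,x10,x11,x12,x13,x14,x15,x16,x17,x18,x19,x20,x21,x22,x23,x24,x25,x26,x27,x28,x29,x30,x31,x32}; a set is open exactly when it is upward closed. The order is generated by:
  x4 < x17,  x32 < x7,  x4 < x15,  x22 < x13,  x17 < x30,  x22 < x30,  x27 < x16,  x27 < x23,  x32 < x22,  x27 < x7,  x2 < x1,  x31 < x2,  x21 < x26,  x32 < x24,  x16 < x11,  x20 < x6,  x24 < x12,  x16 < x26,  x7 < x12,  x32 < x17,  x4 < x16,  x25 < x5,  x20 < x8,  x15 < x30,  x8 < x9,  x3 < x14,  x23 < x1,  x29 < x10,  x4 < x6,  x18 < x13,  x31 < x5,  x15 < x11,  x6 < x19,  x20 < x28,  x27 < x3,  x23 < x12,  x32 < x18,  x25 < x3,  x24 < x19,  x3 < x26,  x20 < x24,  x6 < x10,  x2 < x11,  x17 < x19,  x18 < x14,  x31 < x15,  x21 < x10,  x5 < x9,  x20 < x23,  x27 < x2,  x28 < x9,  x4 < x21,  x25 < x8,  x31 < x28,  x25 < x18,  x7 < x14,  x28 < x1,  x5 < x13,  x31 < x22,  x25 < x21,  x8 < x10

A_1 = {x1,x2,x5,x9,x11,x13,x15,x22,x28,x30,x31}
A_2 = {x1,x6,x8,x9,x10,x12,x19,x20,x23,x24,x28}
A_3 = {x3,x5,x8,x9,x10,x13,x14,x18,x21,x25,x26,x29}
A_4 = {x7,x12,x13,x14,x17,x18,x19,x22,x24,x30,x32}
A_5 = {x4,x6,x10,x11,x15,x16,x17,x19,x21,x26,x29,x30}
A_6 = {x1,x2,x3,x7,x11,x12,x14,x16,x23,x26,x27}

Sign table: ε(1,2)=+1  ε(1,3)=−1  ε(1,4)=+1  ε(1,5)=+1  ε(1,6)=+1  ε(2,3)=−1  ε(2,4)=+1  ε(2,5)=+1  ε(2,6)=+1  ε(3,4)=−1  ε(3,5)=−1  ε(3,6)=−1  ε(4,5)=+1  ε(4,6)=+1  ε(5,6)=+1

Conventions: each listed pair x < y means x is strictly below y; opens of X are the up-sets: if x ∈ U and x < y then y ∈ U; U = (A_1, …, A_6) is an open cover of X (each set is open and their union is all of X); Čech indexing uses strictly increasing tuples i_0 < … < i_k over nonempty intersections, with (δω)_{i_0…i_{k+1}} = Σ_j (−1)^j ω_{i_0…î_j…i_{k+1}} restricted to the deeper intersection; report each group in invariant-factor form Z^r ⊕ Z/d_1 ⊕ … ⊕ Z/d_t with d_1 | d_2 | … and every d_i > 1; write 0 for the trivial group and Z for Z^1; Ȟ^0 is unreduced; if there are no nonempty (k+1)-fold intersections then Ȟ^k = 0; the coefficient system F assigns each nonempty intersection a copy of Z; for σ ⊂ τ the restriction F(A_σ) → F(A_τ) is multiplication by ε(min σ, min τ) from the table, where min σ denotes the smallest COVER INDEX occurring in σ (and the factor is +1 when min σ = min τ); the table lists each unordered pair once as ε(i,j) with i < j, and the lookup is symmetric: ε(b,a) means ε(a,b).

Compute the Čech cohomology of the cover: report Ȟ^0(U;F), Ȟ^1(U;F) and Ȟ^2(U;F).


cover nerve:
  A12={x1,x9,x28} A13={x5,x9,x13} A14={x13,x22,x30} A15={x11,x15,x30} A16={x1,x2,x11} A23={x8,x9,x10} A24={x12,x19,x24} A25={x6,x10,x19} A26={x1,x12,x23} A34={x13,x14,x18} A35={x10,x21,x26,x29} A36={x3,x14,x26} A45={x17,x19,x30} A46={x7,x12,x14} A56={x11,x16,x26}
  A123={x9} A126={x1} A134={x13} A145={x30} A156={x11} A235={x10} A245={x19} A246={x12} A346={x14} A356={x26}
C dims 6,15,10; δ0: rk 5, SNF 1^5; δ1: rk 10, SNF 1^9·2
Ȟ^0: (6−5)−0=1 ⇒ Z
Ȟ^1: (15−10)−5=0 ⇒ 0
Ȟ^2: (10−0)−10=0 plus torsion [2] ⇒ Z/2

Ȟ^0 ≅ Z, Ȟ^1 ≅ 0, Ȟ^2 ≅ Z/2


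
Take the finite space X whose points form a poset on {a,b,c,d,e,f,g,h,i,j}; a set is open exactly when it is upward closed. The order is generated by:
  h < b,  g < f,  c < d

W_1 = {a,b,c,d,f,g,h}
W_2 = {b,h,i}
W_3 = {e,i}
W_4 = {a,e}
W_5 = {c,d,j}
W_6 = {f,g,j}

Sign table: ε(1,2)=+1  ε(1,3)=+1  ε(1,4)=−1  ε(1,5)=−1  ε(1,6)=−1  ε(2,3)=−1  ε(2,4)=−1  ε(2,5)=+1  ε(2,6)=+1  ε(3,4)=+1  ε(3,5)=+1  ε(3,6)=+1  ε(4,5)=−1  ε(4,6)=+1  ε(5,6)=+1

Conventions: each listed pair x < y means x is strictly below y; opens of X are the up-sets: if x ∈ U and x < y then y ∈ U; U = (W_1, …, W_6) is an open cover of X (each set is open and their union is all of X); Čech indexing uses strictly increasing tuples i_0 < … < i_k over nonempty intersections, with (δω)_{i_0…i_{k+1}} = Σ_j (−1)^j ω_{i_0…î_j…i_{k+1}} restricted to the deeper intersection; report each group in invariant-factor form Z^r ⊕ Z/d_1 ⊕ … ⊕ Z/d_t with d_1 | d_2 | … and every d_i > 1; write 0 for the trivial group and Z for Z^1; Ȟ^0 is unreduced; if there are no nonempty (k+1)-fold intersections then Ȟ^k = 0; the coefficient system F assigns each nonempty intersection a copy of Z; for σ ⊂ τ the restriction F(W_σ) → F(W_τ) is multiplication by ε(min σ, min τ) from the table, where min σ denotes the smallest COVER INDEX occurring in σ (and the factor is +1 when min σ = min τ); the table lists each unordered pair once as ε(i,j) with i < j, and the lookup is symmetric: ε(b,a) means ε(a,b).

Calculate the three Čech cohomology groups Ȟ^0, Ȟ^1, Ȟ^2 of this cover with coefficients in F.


Ȟ^0 ≅ Z; Ȟ^1 ≅ Z^2; Ȟ^2 ≅ 0

nonempty intersections:
  W12={b,h} W14={a} W15={c,d} W16={f,g} W23={i} W34={e} W56={j}
C dims 6,7; δ0: rk 5, SNF 1^5
Ȟ^0: (6−5)−0=1 ⇒ Z
Ȟ^1: (7−0)−5=2 ⇒ Z^2
Ȟ^2: (0−0)−0=0 ⇒ 0


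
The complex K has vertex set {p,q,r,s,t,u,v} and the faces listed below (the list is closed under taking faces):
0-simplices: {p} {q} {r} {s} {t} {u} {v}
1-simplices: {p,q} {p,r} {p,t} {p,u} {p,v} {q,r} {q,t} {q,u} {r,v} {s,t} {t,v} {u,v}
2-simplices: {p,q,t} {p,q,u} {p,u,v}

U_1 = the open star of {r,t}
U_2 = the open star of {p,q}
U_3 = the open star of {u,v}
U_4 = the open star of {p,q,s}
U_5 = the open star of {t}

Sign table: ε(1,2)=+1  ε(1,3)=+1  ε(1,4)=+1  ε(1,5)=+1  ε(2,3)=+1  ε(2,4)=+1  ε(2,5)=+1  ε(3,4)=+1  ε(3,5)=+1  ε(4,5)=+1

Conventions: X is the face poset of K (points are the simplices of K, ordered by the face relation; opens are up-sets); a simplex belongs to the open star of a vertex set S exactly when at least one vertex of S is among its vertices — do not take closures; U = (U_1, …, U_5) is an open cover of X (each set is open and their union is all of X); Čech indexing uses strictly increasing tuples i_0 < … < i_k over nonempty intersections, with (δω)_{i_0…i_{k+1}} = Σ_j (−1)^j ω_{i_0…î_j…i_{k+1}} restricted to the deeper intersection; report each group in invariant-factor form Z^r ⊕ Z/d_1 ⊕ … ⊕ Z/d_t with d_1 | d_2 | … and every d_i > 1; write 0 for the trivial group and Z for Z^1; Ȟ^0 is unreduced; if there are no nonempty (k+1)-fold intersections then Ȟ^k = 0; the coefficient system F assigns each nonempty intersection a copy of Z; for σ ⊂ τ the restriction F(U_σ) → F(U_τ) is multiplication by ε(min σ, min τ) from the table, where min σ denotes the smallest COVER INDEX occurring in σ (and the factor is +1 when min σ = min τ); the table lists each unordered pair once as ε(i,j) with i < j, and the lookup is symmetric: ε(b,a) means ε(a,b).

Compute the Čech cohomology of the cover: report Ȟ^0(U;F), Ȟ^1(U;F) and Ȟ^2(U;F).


Ȟ^0(U;F) ≅ Z; Ȟ^1(U;F) ≅ Z; Ȟ^2(U;F) ≅ 0

intersection data:
  U1={{r},{t},{p,r},{p,t},{q,r},{q,t},{r,v},{s,t},{t,v},{p,q,t}} U2={{p},{q},{p,q},{p,r},{p,t},{p,u},{p,v},{q,r},{q,t},{q,u},{p,q,t},{p,q,u},{p,u,v}} U3={{u},{v},{p,u},{p,v},{q,u},{r,v},{t,v},{u,v},{p,q,u},{p,u,v}} U4={{p},{q},{s},{p,q},{p,r},{p,t},{p,u},{p,v},{q,r},{q,t},{q,u},{s,t},{p,q,t},{p,q,u},{p,u,v}} U5={{t},{p,t},{q,t},{s,t},{t,v},{p,q,t}}
  U12={{p,r},{p,t},{q,r},{q,t},{p,q,t}} U13={{r,v},{t,v}} U14={{p,r},{p,t},{q,r},{q,t},{s,t},{p,q,t}} U15={{t},{p,t},{q,t},{s,t},{t,v},{p,q,t}} U23={{p,u},{p,v},{q,u},{p,q,u},{p,u,v}} U24={{p},{q},{p,q},{p,r},{p,t},{p,u},{p,v},{q,r},{q,t},{q,u},{p,q,t},{p,q,u},{p,u,v}} U25={{p,t},{q,t},{p,q,t}} U34={{p,u},{p,v},{q,u},{p,q,u},{p,u,v}} U35={{t,v}} U45={{p,t},{q,t},{s,t},{p,q,t}}
  U124={{p,r},{p,t},{q,r},{q,t},{p,q,t}} U125={{p,t},{q,t},{p,q,t}} U135={{t,v}} U145={{p,t},{q,t},{s,t},{p,q,t}} U234={{p,u},{p,v},{q,u},{p,q,u},{p,u,v}} U245={{p,t},{q,t},{p,q,t}}
  U1245={{p,t},{q,t},{p,q,t}}
C dims 5,10,6,1; δ0: rk 4, SNF 1^4; δ1: rk 5, SNF 1^5; δ2: rk 1, SNF 1^1
Ȟ^0 = (5 − 4) − 0 = 1, so Ȟ^0 ≅ Z
Ȟ^1 = (10 − 5) − 4 = 1, so Ȟ^1 ≅ Z
Ȟ^2 = (6 − 1) − 5 = 0, so Ȟ^2 ≅ 0


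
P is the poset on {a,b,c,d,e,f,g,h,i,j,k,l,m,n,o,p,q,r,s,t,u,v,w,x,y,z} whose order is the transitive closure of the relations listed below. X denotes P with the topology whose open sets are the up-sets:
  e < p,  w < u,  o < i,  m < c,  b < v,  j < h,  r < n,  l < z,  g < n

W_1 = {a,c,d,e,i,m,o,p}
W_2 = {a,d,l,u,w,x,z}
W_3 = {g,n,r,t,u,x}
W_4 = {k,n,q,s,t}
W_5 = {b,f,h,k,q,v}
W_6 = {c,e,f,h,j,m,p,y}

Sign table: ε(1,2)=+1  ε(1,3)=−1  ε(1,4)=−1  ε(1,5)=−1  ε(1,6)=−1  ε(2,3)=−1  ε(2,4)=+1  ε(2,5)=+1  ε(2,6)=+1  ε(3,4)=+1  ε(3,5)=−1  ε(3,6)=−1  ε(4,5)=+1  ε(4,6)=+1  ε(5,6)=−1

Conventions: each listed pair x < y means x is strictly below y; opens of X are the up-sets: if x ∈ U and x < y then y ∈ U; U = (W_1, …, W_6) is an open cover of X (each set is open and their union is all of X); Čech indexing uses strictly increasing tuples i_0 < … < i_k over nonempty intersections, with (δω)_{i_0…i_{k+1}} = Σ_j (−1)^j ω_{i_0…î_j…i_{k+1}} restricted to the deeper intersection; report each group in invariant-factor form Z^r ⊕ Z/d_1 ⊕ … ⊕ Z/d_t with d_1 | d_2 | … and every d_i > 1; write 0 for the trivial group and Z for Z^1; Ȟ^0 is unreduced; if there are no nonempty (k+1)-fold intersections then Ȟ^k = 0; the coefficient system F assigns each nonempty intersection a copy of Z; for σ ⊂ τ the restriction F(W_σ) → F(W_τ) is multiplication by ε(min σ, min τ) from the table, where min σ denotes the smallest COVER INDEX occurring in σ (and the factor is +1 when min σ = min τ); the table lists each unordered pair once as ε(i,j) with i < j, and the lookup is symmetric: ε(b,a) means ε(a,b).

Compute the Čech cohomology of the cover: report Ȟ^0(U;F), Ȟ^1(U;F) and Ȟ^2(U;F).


Ȟ^0(U;F) ≅ 0, Ȟ^1(U;F) ≅ Z/2 and Ȟ^2(U;F) ≅ 0

cover nerve:
  W12={a,d} W16={c,e,m,p} W23={u,x} W34={n,t} W45={k,q} W56={f,h}
C dims 6,6; δ0: rk 6, SNF 1^5·2
Ȟ^0: (6−6)−0=0 ⇒ 0
Ȟ^1: (6−0)−6=0 plus torsion [2] ⇒ Z/2
Ȟ^2: (0−0)−0=0 ⇒ 0


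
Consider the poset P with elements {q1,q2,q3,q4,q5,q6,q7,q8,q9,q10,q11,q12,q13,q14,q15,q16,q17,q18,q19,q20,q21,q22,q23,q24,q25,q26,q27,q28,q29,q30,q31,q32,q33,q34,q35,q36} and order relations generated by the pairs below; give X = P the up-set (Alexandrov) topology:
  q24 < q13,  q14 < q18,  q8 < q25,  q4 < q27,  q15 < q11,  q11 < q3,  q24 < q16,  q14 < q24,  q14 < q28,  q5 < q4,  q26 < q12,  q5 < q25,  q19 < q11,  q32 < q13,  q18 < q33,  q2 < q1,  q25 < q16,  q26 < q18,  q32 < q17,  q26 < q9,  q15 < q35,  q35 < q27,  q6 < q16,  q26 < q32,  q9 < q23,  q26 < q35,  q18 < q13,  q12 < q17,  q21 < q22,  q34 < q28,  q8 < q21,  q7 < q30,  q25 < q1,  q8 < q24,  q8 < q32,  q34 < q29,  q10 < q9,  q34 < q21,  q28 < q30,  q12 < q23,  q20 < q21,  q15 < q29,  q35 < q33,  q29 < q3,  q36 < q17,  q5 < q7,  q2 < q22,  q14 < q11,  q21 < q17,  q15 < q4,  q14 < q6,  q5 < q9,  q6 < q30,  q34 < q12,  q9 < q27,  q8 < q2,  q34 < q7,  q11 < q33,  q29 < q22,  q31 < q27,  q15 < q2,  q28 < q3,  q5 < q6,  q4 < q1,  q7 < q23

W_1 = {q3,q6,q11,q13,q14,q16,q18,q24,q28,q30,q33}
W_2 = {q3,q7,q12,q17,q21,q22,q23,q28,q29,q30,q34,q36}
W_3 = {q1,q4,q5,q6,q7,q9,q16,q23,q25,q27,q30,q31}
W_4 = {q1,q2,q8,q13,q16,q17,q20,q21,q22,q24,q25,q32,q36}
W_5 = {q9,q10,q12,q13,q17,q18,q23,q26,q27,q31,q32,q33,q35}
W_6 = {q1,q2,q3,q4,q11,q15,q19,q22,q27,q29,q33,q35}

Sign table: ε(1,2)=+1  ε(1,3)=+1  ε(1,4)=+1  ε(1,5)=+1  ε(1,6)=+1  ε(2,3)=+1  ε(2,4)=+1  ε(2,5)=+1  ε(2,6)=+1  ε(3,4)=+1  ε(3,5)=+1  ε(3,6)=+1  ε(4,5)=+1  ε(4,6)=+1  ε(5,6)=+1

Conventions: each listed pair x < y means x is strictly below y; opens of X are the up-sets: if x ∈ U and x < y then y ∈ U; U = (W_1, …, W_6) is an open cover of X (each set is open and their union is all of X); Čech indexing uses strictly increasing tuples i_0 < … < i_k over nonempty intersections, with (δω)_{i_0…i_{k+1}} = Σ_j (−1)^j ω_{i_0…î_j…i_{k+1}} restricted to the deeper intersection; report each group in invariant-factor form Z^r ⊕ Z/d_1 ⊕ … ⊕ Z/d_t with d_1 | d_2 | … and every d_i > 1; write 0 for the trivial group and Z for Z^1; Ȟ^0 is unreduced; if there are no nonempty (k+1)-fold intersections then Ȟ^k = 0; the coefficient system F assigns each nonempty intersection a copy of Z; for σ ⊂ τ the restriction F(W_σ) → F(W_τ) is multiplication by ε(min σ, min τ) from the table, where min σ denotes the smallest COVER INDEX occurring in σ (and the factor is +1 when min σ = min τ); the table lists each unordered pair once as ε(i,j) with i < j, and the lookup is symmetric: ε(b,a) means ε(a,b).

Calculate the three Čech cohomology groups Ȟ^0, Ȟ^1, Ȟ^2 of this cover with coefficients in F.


nerve simplices:
  W12={q3,q28,q30} W13={q6,q16,q30} W14={q13,q16,q24} W15={q13,q18,q33} W16={q3,q11,q33} W23={q7,q23,q30} W24={q17,q21,q22,q36} W25={q12,q17,q23} W26={q3,q22,q29} W34={q1,q16,q25} W35={q9,q23,q27,q31} W36={q1,q4,q27} W45={q13,q17,q32} W46={q1,q2,q22} W56={q27,q33,q35}
  W123={q30} W126={q3} W134={q16} W145={q13} W156={q33} W235={q23} W245={q17} W246={q22} W346={q1} W356={q27}
C dims 6,15,10; δ0: rk 5, SNF 1^5; δ1: rk 10, SNF 1^9·2
degree 0: 6−5−0 = 1 → Ȟ^0 ≅ Z
degree 1: 15−10−5 = 0 → Ȟ^1 ≅ 0
degree 2: 10−0−10 = 0 plus torsion [2] → Ȟ^2 ≅ Z/2

Ȟ^0 = Z, Ȟ^1 = 0 and Ȟ^2 = Z/2


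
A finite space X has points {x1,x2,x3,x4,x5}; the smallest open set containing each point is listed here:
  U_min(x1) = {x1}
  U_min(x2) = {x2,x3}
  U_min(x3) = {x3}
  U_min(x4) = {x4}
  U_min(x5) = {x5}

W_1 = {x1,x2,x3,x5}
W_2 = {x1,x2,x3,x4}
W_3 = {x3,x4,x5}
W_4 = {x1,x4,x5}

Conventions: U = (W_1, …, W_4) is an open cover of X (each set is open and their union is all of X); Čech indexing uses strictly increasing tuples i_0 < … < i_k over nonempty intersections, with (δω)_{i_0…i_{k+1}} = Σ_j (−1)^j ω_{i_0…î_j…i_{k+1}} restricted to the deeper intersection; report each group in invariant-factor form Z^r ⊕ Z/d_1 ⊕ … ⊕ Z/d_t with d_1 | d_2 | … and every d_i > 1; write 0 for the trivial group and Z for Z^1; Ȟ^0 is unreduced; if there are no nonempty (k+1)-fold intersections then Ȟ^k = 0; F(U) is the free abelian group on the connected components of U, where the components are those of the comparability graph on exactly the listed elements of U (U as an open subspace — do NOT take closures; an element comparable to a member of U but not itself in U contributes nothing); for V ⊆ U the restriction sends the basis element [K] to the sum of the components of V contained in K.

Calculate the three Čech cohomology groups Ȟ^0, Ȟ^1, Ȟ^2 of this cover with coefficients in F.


cover nerve:
  W12={x1,x2,x3} W13={x3,x5} W14={x1,x5} W23={x3,x4} W24={x1,x4} W34={x4,x5}
  W123={x3} W124={x1} W134={x5} W234={x4}
components per intersection:
  W1: {x1} {x2,x3} {x5}
  W2: {x1} {x2,x3} {x4}
  W3: {x3} {x4} {x5}
  W4: {x1} {x4} {x5}
  W12: {x1} {x2,x3}
  W13: {x3} {x5}
  W14: {x1} {x5}
  W23: {x3} {x4}
  W24: {x1} {x4}
  W34: {x4} {x5}
  W123: {x3}
  W124: {x1}
  W134: {x5}
  W234: {x4}
C dims 12,12,4; δ0: rk 8, SNF 1^8; δ1: rk 4, SNF 1^4
Ȟ^0: (12−8)−0=4 ⇒ Z^4
Ȟ^1: (12−4)−8=0 ⇒ 0
Ȟ^2: (4−0)−4=0 ⇒ 0

Ȟ^0(U;F) ≅ Z^4,  Ȟ^1(U;F) ≅ 0,  Ȟ^2(U;F) ≅ 0


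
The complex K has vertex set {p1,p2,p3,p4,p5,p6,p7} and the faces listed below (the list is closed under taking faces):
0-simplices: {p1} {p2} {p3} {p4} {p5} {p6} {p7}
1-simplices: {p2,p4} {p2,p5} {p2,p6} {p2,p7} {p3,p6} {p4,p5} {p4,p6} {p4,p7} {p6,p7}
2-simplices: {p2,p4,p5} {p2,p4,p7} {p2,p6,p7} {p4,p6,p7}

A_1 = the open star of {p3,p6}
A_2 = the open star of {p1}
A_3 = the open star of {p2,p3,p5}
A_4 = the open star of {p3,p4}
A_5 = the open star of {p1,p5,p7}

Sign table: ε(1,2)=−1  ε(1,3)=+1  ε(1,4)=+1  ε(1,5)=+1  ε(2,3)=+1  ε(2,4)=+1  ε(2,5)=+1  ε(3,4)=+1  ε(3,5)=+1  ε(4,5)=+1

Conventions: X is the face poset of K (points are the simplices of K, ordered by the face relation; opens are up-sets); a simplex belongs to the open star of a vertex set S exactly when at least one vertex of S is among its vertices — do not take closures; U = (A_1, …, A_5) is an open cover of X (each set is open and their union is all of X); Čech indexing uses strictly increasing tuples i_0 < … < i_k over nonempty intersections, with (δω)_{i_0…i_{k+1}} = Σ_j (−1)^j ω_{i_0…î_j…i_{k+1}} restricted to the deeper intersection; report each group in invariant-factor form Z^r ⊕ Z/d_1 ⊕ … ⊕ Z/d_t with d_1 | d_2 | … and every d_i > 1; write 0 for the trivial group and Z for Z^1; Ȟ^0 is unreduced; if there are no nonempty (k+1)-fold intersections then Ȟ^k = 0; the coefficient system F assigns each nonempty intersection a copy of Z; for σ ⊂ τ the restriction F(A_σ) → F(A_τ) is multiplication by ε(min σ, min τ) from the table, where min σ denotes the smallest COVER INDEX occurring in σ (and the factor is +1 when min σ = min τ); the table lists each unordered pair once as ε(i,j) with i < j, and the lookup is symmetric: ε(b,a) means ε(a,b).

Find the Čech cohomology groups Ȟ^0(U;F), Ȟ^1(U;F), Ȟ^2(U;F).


cover nerve:
  A1={{p3},{p6},{p2,p6},{p3,p6},{p4,p6},{p6,p7},{p2,p6,p7},{p4,p6,p7}} A2={{p1}} A3={{p2},{p3},{p5},{p2,p4},{p2,p5},{p2,p6},{p2,p7},{p3,p6},{p4,p5},{p2,p4,p5},{p2,p4,p7},{p2,p6,p7}} A4={{p3},{p4},{p2,p4},{p3,p6},{p4,p5},{p4,p6},{p4,p7},{p2,p4,p5},{p2,p4,p7},{p4,p6,p7}} A5={{p1},{p5},{p7},{p2,p5},{p2,p7},{p4,p5},{p4,p7},{p6,p7},{p2,p4,p5},{p2,p4,p7},{p2,p6,p7},{p4,p6,p7}}
  A13={{p3},{p2,p6},{p3,p6},{p2,p6,p7}} A14={{p3},{p3,p6},{p4,p6},{p4,p6,p7}} A15={{p6,p7},{p2,p6,p7},{p4,p6,p7}} A25={{p1}} A34={{p3},{p2,p4},{p3,p6},{p4,p5},{p2,p4,p5},{p2,p4,p7}} A35={{p5},{p2,p5},{p2,p7},{p4,p5},{p2,p4,p5},{p2,p4,p7},{p2,p6,p7}} A45={{p4,p5},{p4,p7},{p2,p4,p5},{p2,p4,p7},{p4,p6,p7}}
  A134={{p3},{p3,p6}} A135={{p2,p6,p7}} A145={{p4,p6,p7}} A345={{p4,p5},{p2,p4,p5},{p2,p4,p7}}
C dims 5,7,4; δ0: rk 4, SNF 1^4; δ1: rk 3, SNF 1^3
Ȟ^0: (5−4)−0=1 ⇒ Z
Ȟ^1: (7−3)−4=0 ⇒ 0
Ȟ^2: (4−0)−3=1 ⇒ Z

Ȟ^0 ≅ Z,  Ȟ^1 ≅ 0,  Ȟ^2 ≅ Z


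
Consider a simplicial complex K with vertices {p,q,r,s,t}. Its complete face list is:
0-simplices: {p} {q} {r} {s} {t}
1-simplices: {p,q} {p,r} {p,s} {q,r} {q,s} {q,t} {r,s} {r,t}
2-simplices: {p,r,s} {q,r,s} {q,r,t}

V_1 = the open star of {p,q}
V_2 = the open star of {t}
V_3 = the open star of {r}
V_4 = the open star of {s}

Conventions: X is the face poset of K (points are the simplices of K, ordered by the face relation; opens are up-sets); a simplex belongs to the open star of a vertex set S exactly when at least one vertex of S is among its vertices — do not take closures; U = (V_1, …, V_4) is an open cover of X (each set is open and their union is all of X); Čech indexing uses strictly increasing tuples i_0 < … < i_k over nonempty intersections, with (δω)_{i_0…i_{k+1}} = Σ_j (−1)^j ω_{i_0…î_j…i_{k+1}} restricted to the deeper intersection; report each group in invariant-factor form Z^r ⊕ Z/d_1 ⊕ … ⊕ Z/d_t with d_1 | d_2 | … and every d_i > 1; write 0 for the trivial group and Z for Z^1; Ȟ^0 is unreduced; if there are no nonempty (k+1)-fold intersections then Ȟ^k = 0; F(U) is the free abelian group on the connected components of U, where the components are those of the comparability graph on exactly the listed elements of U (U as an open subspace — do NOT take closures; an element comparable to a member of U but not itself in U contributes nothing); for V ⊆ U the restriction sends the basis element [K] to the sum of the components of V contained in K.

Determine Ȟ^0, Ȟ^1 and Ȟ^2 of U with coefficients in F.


intersection data:
  V1={{p},{q},{p,q},{p,r},{p,s},{q,r},{q,s},{q,t},{p,r,s},{q,r,s},{q,r,t}} V2={{t},{q,t},{r,t},{q,r,t}} V3={{r},{p,r},{q,r},{r,s},{r,t},{p,r,s},{q,r,s},{q,r,t}} V4={{s},{p,s},{q,s},{r,s},{p,r,s},{q,r,s}}
  V12={{q,t},{q,r,t}} V13={{p,r},{q,r},{p,r,s},{q,r,s},{q,r,t}} V14={{p,s},{q,s},{p,r,s},{q,r,s}} V23={{r,t},{q,r,t}} V34={{r,s},{p,r,s},{q,r,s}}
  V123={{q,r,t}} V134={{p,r,s},{q,r,s}}
components per intersection:
  V1: {{p},{q},{p,q},{p,r},{p,s},{q,r},{q,s},{q,t},{p,r,s},{q,r,s},{q,r,t}}
  V2: {{t},{q,t},{r,t},{q,r,t}}
  V3: {{r},{p,r},{q,r},{r,s},{r,t},{p,r,s},{q,r,s},{q,r,t}}
  V4: {{s},{p,s},{q,s},{r,s},{p,r,s},{q,r,s}}
  V12: {{q,t},{q,r,t}}
  V13: {{p,r},{p,r,s}} {{q,r},{q,r,s},{q,r,t}}
  V14: {{p,s},{p,r,s}} {{q,s},{q,r,s}}
  V23: {{r,t},{q,r,t}}
  V34: {{r,s},{p,r,s},{q,r,s}}
  V123: {{q,r,t}}
  V134: {{p,r,s}} {{q,r,s}}
C dims 4,7,3; δ0: rk 3, SNF 1^3; δ1: rk 3, SNF 1^3
Ȟ^0 = (4 − 3) − 0 = 1, so Ȟ^0 ≅ Z
Ȟ^1 = (7 − 3) − 3 = 1, so Ȟ^1 ≅ Z
Ȟ^2 = (3 − 0) − 3 = 0, so Ȟ^2 ≅ 0

Ȟ^0 = Z, Ȟ^1 = Z, Ȟ^2 = 0


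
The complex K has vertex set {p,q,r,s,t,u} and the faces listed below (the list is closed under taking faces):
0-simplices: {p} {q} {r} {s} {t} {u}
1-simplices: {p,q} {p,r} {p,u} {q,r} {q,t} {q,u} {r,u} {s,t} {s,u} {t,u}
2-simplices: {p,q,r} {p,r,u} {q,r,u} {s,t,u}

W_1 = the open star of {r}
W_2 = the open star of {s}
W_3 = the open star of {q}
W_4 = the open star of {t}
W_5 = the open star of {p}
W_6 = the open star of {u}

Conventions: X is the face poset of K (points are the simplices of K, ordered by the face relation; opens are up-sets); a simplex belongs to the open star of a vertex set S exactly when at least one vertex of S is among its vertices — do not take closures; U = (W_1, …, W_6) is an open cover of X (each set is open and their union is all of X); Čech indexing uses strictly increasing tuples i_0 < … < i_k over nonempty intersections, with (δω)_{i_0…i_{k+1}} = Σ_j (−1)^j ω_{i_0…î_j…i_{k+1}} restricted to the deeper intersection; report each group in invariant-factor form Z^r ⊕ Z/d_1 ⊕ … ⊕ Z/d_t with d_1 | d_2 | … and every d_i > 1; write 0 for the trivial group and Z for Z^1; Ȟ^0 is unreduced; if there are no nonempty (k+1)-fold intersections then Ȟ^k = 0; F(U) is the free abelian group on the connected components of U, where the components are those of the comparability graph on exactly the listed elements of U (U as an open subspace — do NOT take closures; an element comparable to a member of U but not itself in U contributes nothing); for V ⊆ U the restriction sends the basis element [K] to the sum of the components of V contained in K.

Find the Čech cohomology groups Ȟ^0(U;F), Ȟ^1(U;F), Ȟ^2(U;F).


Ȟ^0 = Z, Ȟ^1 = Z and Ȟ^2 = 0

nerve of the cover:
  W1={{r},{p,r},{q,r},{r,u},{p,q,r},{p,r,u},{q,r,u}} W2={{s},{s,t},{s,u},{s,t,u}} W3={{q},{p,q},{q,r},{q,t},{q,u},{p,q,r},{q,r,u}} W4={{t},{q,t},{s,t},{t,u},{s,t,u}} W5={{p},{p,q},{p,r},{p,u},{p,q,r},{p,r,u}} W6={{u},{p,u},{q,u},{r,u},{s,u},{t,u},{p,r,u},{q,r,u},{s,t,u}}
  W13={{q,r},{p,q,r},{q,r,u}} W15={{p,r},{p,q,r},{p,r,u}} W16={{r,u},{p,r,u},{q,r,u}} W24={{s,t},{s,t,u}} W26={{s,u},{s,t,u}} W34={{q,t}} W35={{p,q},{p,q,r}} W36={{q,u},{q,r,u}} W46={{t,u},{s,t,u}} W56={{p,u},{p,r,u}}
  W135={{p,q,r}} W136={{q,r,u}} W156={{p,r,u}} W246={{s,t,u}}
components per intersection:
  W1: {{r},{p,r},{q,r},{r,u},{p,q,r},{p,r,u},{q,r,u}}
  W2: {{s},{s,t},{s,u},{s,t,u}}
  W3: {{q},{p,q},{q,r},{q,t},{q,u},{p,q,r},{q,r,u}}
  W4: {{t},{q,t},{s,t},{t,u},{s,t,u}}
  W5: {{p},{p,q},{p,r},{p,u},{p,q,r},{p,r,u}}
  W6: {{u},{p,u},{q,u},{r,u},{s,u},{t,u},{p,r,u},{q,r,u},{s,t,u}}
  W13: {{q,r},{p,q,r},{q,r,u}}
  W15: {{p,r},{p,q,r},{p,r,u}}
  W16: {{r,u},{p,r,u},{q,r,u}}
  W24: {{s,t},{s,t,u}}
  W26: {{s,u},{s,t,u}}
  W34: {{q,t}}
  W35: {{p,q},{p,q,r}}
  W36: {{q,u},{q,r,u}}
  W46: {{t,u},{s,t,u}}
  W56: {{p,u},{p,r,u}}
  W135: {{p,q,r}}
  W136: {{q,r,u}}
  W156: {{p,r,u}}
  W246: {{s,t,u}}
C dims 6,10,4; δ0: rk 5, SNF 1^5; δ1: rk 4, SNF 1^4
Ȟ^0 = (6 − 5) − 0 = 1, so Ȟ^0 ≅ Z
Ȟ^1 = (10 − 4) − 5 = 1, so Ȟ^1 ≅ Z
Ȟ^2 = (4 − 0) − 4 = 0, so Ȟ^2 ≅ 0


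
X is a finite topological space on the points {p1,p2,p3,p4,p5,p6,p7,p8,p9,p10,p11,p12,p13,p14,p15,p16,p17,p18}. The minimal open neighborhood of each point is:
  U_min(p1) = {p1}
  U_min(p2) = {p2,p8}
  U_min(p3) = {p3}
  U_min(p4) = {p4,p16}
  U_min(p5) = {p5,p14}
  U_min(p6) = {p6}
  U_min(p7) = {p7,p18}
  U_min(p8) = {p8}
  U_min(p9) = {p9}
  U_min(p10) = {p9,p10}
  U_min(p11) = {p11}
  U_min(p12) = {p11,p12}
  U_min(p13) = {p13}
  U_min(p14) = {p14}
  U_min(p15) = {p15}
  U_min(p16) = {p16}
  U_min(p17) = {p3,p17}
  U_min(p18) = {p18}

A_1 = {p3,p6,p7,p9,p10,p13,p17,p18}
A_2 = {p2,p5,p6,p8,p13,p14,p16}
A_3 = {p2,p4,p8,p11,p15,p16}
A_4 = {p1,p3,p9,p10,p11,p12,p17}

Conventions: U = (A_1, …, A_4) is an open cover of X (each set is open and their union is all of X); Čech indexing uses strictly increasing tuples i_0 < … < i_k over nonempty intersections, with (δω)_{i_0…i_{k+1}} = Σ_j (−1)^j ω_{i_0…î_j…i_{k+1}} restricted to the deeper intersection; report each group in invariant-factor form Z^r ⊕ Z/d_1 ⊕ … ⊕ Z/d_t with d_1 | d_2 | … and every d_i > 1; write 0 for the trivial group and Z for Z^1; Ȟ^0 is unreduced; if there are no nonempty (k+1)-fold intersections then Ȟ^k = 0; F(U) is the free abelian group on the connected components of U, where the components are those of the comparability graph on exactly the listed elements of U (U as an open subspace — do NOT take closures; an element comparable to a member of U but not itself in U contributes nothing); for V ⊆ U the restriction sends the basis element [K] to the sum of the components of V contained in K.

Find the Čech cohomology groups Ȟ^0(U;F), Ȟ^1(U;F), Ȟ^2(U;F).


Ȟ^0(U;F) ≅ Z^11, Ȟ^1(U;F) ≅ 0, Ȟ^2(U;F) ≅ 0

nerve simplices:
  A12={p6,p13} A14={p3,p9,p10,p17} A23={p2,p8,p16} A34={p11}
components per intersection:
  A1: {p3,p17} {p6} {p7,p18} {p9,p10} {p13}
  A2: {p2,p8} {p5,p14} {p6} {p13} {p16}
  A3: {p2,p8} {p4,p16} {p11} {p15}
  A4: {p1} {p3,p17} {p9,p10} {p11,p12}
  A12: {p6} {p13}
  A14: {p3,p17} {p9,p10}
  A23: {p2,p8} {p16}
  A34: {p11}
C dims 18,7; δ0: rk 7, SNF 1^7
degree 0: 18−7−0 = 11 → Ȟ^0 ≅ Z^11
degree 1: 7−0−7 = 0 → Ȟ^1 ≅ 0
degree 2: 0−0−0 = 0 → Ȟ^2 ≅ 0
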